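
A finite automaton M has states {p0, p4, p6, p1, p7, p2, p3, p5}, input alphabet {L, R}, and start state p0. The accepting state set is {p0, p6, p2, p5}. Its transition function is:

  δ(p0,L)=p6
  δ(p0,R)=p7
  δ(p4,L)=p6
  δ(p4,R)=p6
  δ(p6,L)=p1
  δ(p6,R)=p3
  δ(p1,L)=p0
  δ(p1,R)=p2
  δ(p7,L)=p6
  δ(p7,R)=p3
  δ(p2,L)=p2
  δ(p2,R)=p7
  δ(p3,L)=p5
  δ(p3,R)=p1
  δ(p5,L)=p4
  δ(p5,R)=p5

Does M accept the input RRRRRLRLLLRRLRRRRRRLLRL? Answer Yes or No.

start at p0
read 'R': p0 → p7
read 'R': p7 → p3
read 'R': p3 → p1
read 'R': p1 → p2
read 'R': p2 → p7
read 'L': p7 → p6
read 'R': p6 → p3
read 'L': p3 → p5
read 'L': p5 → p4
read 'L': p4 → p6
read 'R': p6 → p3
read 'R': p3 → p1
read 'L': p1 → p0
read 'R': p0 → p7
read 'R': p7 → p3
read 'R': p3 → p1
read 'R': p1 → p2
read 'R': p2 → p7
read 'R': p7 → p3
read 'L': p3 → p5
read 'L': p5 → p4
read 'R': p4 → p6
read 'L': p6 → p1
End state p1 is not accepting.

No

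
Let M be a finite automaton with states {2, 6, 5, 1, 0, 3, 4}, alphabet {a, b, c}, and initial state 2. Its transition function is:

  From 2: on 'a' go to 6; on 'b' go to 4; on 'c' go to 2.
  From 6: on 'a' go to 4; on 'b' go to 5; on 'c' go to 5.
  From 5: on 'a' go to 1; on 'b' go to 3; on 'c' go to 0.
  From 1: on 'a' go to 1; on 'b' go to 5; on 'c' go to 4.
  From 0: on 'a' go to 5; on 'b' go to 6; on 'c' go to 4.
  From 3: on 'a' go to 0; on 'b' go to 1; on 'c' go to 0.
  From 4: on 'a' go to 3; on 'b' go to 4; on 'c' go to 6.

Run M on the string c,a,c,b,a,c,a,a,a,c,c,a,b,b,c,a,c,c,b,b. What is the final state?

4

start at 2
read 'c': 2 → 2
read 'a': 2 → 6
read 'c': 6 → 5
read 'b': 5 → 3
read 'a': 3 → 0
read 'c': 0 → 4
read 'a': 4 → 3
read 'a': 3 → 0
read 'a': 0 → 5
read 'c': 5 → 0
read 'c': 0 → 4
read 'a': 4 → 3
read 'b': 3 → 1
read 'b': 1 → 5
read 'c': 5 → 0
read 'a': 0 → 5
read 'c': 5 → 0
read 'c': 0 → 4
read 'b': 4 → 4
read 'b': 4 → 4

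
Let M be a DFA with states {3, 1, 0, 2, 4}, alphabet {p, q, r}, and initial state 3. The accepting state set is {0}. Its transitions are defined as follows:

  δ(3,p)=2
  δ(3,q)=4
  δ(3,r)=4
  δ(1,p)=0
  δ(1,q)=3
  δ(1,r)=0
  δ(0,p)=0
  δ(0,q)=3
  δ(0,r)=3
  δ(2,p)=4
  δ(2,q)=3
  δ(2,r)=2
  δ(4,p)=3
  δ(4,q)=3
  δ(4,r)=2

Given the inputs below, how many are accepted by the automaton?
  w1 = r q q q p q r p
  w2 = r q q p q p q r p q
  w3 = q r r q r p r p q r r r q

0

w1:
  start at 3
  read 'r': 3 → 4
  read 'q': 4 → 3
  read 'q': 3 → 4
  read 'q': 4 → 3
  read 'p': 3 → 2
  read 'q': 2 → 3
  read 'r': 3 → 4
  read 'p': 4 → 3
  end 3, rejected
w2:
  start at 3
  read 'r': 3 → 4
  read 'q': 4 → 3
  read 'q': 3 → 4
  read 'p': 4 → 3
  read 'q': 3 → 4
  read 'p': 4 → 3
  read 'q': 3 → 4
  read 'r': 4 → 2
  read 'p': 2 → 4
  read 'q': 4 → 3
  end 3, rejected
w3:
  start at 3
  read 'q': 3 → 4
  read 'r': 4 → 2
  read 'r': 2 → 2
  read 'q': 2 → 3
  read 'r': 3 → 4
  read 'p': 4 → 3
  read 'r': 3 → 4
  read 'p': 4 → 3
  read 'q': 3 → 4
  read 'r': 4 → 2
  read 'r': 2 → 2
  read 'r': 2 → 2
  read 'q': 2 → 3
  end 3, rejected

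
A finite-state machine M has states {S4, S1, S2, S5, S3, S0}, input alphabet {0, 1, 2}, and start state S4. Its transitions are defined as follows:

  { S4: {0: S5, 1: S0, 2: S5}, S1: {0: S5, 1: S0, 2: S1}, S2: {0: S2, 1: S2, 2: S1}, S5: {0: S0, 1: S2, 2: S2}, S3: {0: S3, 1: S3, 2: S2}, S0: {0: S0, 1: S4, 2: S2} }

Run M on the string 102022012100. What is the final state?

start at S4
read '1': S4 → S0
read '0': S0 → S0
read '2': S0 → S2
read '0': S2 → S2
read '2': S2 → S1
read '2': S1 → S1
read '0': S1 → S5
read '1': S5 → S2
read '2': S2 → S1
read '1': S1 → S0
read '0': S0 → S0
read '0': S0 → S0

S0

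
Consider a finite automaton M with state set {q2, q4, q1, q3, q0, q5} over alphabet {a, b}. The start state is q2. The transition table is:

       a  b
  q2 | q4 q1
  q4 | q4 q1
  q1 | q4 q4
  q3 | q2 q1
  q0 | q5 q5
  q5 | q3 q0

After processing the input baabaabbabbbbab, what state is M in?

q2 → q1 → q4 → q4 → q1 → q4 → q4 → q1 → q4 → q4 → q1 → q4 → q1 → q4 → q4 → q1

q1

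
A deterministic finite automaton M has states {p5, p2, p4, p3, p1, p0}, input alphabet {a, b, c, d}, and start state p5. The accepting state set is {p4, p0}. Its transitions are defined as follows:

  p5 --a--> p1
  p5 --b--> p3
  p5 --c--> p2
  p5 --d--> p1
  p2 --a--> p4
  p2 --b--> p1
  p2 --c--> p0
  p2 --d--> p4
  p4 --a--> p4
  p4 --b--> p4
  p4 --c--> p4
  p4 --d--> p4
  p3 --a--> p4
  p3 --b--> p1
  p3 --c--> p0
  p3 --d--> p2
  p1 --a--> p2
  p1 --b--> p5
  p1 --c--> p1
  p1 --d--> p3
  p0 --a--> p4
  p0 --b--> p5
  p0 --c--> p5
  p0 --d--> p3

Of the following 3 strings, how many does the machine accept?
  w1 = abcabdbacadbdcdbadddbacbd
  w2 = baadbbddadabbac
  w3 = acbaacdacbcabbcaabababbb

w1: p5 → p1 → p5 → p2 → p4 → p4 → p4 → p4 → p4 → p4 → p4 → p4 → p4 → p4 → p4 → p4 → p4 → p4 → p4 → p4 → p4 → p4 → p4 → p4 → p4 → p4  → end p4, accepted
w2: p5 → p3 → p4 → p4 → p4 → p4 → p4 → p4 → p4 → p4 → p4 → p4 → p4 → p4 → p4 → p4  → end p4, accepted
w3: p5 → p1 → p1 → p5 → p1 → p2 → p0 → p3 → p4 → p4 → p4 → p4 → p4 → p4 → p4 → p4 → p4 → p4 → p4 → p4 → p4 → p4 → p4 → p4 → p4  → end p4, accepted

3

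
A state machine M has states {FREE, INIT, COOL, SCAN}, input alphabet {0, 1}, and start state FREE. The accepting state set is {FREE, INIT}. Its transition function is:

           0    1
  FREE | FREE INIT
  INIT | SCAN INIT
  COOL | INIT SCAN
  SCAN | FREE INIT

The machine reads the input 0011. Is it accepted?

start at FREE
read '0': FREE → FREE
read '0': FREE → FREE
read '1': FREE → INIT
read '1': INIT → INIT
End state INIT is accepting.

Yes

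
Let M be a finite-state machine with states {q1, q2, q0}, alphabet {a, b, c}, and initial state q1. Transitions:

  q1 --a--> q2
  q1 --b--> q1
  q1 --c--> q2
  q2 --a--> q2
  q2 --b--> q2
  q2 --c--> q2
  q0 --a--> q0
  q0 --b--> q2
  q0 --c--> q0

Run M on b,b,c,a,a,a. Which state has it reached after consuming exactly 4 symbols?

q2

start at q1
read 'b': q1 → q1
read 'b': q1 → q1
read 'c': q1 → q2
read 'a': q2 → q2
After 4 symbols: q2.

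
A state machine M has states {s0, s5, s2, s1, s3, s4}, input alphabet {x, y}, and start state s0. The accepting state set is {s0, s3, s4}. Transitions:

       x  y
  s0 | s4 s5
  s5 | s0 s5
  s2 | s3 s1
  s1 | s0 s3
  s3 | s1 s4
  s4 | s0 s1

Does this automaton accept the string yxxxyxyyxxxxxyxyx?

Yes

start at s0
read 'y': s0 → s5
read 'x': s5 → s0
read 'x': s0 → s4
read 'x': s4 → s0
read 'y': s0 → s5
read 'x': s5 → s0
read 'y': s0 → s5
read 'y': s5 → s5
read 'x': s5 → s0
read 'x': s0 → s4
read 'x': s4 → s0
read 'x': s0 → s4
read 'x': s4 → s0
read 'y': s0 → s5
read 'x': s5 → s0
read 'y': s0 → s5
read 'x': s5 → s0
End state s0 is accepting.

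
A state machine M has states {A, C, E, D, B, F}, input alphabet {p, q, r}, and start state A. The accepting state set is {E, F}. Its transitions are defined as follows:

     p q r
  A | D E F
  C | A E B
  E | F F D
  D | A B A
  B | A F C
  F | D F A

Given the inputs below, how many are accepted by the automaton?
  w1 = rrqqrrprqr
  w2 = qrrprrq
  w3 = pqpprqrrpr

1

w1: A → F → A → E → F → A → F → D → A → E → D  → end D, rejected
w2: A → E → D → A → D → A → F → F  → end F, accepted
w3: A → D → B → A → D → A → E → D → A → D → A  → end A, rejected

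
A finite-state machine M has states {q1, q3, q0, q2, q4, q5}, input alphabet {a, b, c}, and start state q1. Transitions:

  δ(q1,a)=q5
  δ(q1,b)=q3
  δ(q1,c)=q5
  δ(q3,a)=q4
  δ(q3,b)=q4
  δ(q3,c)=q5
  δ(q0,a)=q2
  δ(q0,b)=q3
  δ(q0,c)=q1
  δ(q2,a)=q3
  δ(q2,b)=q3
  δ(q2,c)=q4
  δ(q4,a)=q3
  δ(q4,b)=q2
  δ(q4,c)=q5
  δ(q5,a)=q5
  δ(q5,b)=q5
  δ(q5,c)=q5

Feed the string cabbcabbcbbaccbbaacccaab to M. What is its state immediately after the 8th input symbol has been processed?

q5

q1 → q5 → q5 → q5 → q5 → q5 → q5 → q5 → q5
After 8 symbols: q5.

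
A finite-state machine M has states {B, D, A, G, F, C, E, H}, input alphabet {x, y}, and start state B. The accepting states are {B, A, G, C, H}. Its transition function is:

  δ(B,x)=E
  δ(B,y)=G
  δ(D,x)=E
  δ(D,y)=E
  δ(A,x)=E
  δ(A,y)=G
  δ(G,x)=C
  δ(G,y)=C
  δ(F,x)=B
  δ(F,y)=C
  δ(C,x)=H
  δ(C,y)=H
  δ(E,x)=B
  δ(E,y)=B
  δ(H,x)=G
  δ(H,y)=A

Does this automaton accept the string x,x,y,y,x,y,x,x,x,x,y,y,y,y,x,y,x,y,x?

No

B → E → B → G → C → H → A → E → B → E → B → G → C → H → A → E → B → E → B → E
End state E is not accepting.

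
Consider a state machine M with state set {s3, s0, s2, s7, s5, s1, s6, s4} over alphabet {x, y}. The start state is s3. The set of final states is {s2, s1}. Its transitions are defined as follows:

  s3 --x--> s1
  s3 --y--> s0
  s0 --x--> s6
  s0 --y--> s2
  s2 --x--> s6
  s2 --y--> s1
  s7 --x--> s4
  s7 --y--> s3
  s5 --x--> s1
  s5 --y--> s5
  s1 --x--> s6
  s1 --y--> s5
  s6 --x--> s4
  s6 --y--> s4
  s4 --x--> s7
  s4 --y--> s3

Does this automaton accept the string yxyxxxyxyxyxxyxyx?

Yes

s3 → s0 → s6 → s4 → s7 → s4 → s7 → s3 → s1 → s5 → s1 → s5 → s1 → s6 → s4 → s7 → s3 → s1
End state s1 is accepting.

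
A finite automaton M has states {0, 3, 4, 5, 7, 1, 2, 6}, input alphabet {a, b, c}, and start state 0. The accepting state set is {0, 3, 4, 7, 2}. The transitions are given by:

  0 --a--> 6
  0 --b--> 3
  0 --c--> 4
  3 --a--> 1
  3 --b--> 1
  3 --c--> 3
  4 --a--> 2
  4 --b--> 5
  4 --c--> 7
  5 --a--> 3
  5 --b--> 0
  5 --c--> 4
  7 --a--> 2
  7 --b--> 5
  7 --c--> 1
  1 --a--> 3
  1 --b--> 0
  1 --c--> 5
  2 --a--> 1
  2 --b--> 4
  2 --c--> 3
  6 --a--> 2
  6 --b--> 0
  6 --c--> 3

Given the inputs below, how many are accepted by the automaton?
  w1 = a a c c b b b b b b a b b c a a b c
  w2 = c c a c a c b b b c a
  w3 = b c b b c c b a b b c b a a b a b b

2

w1: 0 → 6 → 2 → 3 → 3 → 1 → 0 → 3 → 1 → 0 → 3 → 1 → 0 → 3 → 3 → 1 → 3 → 1 → 5  → end 5, rejected
w2: 0 → 4 → 7 → 2 → 3 → 1 → 5 → 0 → 3 → 1 → 5 → 3  → end 3, accepted
w3: 0 → 3 → 3 → 1 → 0 → 4 → 7 → 5 → 3 → 1 → 0 → 4 → 5 → 3 → 1 → 0 → 6 → 0 → 3  → end 3, accepted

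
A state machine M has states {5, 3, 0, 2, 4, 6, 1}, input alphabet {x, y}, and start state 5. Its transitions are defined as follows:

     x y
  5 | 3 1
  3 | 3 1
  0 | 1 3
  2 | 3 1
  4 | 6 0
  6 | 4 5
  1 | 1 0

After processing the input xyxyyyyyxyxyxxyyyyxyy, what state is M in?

3

start at 5
read 'x': 5 → 3
read 'y': 3 → 1
read 'x': 1 → 1
read 'y': 1 → 0
read 'y': 0 → 3
read 'y': 3 → 1
read 'y': 1 → 0
read 'y': 0 → 3
read 'x': 3 → 3
read 'y': 3 → 1
read 'x': 1 → 1
read 'y': 1 → 0
read 'x': 0 → 1
read 'x': 1 → 1
read 'y': 1 → 0
read 'y': 0 → 3
read 'y': 3 → 1
read 'y': 1 → 0
read 'x': 0 → 1
read 'y': 1 → 0
read 'y': 0 → 3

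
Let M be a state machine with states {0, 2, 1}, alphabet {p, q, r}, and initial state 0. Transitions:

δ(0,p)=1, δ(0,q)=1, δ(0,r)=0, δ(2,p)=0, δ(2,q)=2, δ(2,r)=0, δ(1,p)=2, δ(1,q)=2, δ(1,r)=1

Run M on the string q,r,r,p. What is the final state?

2

0 → 1 → 1 → 1 → 2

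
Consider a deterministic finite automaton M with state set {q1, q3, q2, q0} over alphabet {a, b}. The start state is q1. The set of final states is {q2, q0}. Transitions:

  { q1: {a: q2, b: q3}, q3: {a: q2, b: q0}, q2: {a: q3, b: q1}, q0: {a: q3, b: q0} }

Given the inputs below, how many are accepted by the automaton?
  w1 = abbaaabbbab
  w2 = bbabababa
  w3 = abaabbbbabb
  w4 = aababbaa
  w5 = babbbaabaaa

w1: q1 → q2 → q1 → q3 → q2 → q3 → q2 → q1 → q3 → q0 → q3 → q0  → end q0, accepted
w2: q1 → q3 → q0 → q3 → q0 → q3 → q0 → q3 → q0 → q3  → end q3, rejected
w3: q1 → q2 → q1 → q2 → q3 → q0 → q0 → q0 → q0 → q3 → q0 → q0  → end q0, accepted
w4: q1 → q2 → q3 → q0 → q3 → q0 → q0 → q3 → q2  → end q2, accepted
w5: q1 → q3 → q2 → q1 → q3 → q0 → q3 → q2 → q1 → q2 → q3 → q2  → end q2, accepted

4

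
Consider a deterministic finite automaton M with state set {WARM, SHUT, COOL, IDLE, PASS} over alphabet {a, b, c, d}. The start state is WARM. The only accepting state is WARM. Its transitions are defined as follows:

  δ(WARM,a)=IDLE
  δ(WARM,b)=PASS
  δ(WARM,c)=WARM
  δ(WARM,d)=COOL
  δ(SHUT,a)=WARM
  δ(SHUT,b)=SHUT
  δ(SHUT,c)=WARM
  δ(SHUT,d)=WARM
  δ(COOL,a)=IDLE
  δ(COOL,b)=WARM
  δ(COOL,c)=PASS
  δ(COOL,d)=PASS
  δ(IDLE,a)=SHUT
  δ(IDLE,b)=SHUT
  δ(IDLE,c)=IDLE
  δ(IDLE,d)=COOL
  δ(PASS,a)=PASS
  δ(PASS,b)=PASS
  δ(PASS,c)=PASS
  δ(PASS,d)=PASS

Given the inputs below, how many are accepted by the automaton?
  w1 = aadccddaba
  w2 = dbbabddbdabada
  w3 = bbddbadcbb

0

w1:
  start at WARM
  read 'a': WARM → IDLE
  read 'a': IDLE → SHUT
  read 'd': SHUT → WARM
  read 'c': WARM → WARM
  read 'c': WARM → WARM
  read 'd': WARM → COOL
  read 'd': COOL → PASS
  read 'a': PASS → PASS
  read 'b': PASS → PASS
  read 'a': PASS → PASS
  end PASS, rejected
w2:
  start at WARM
  read 'd': WARM → COOL
  read 'b': COOL → WARM
  read 'b': WARM → PASS
  read 'a': PASS → PASS
  read 'b': PASS → PASS
  read 'd': PASS → PASS
  read 'd': PASS → PASS
  read 'b': PASS → PASS
  read 'd': PASS → PASS
  read 'a': PASS → PASS
  read 'b': PASS → PASS
  read 'a': PASS → PASS
  read 'd': PASS → PASS
  read 'a': PASS → PASS
  end PASS, rejected
w3:
  start at WARM
  read 'b': WARM → PASS
  read 'b': PASS → PASS
  read 'd': PASS → PASS
  read 'd': PASS → PASS
  read 'b': PASS → PASS
  read 'a': PASS → PASS
  read 'd': PASS → PASS
  read 'c': PASS → PASS
  read 'b': PASS → PASS
  read 'b': PASS → PASS
  end PASS, rejected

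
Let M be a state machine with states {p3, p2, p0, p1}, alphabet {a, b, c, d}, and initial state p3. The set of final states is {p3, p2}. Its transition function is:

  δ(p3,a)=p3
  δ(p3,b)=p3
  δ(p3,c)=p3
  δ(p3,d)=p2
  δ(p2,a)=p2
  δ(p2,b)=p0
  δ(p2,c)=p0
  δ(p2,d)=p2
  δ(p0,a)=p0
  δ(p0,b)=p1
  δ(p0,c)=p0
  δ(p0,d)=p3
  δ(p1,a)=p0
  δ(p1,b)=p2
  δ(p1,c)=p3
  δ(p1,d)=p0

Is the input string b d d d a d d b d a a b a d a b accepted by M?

No

p3 → p3 → p2 → p2 → p2 → p2 → p2 → p2 → p0 → p3 → p3 → p3 → p3 → p3 → p2 → p2 → p0
End state p0 is not accepting.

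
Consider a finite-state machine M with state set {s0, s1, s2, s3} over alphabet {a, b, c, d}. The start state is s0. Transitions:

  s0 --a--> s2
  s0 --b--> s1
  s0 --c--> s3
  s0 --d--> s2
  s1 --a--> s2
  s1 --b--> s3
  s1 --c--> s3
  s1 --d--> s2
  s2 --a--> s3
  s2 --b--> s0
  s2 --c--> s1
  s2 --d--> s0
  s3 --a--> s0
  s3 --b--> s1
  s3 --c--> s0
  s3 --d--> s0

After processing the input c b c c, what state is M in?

s0 → s3 → s1 → s3 → s0

s0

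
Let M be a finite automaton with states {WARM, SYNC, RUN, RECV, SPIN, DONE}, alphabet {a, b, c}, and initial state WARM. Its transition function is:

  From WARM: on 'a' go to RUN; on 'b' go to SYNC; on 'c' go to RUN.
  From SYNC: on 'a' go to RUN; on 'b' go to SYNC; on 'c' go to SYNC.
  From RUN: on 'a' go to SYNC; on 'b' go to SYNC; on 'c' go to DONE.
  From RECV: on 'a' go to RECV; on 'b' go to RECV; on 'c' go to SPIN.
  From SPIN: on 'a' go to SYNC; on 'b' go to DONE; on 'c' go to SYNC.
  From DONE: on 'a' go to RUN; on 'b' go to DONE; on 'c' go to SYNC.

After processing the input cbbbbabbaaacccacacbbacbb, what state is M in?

start at WARM
read 'c': WARM → RUN
read 'b': RUN → SYNC
read 'b': SYNC → SYNC
read 'b': SYNC → SYNC
read 'b': SYNC → SYNC
read 'a': SYNC → RUN
read 'b': RUN → SYNC
read 'b': SYNC → SYNC
read 'a': SYNC → RUN
read 'a': RUN → SYNC
read 'a': SYNC → RUN
read 'c': RUN → DONE
read 'c': DONE → SYNC
read 'c': SYNC → SYNC
read 'a': SYNC → RUN
read 'c': RUN → DONE
read 'a': DONE → RUN
read 'c': RUN → DONE
read 'b': DONE → DONE
read 'b': DONE → DONE
read 'a': DONE → RUN
read 'c': RUN → DONE
read 'b': DONE → DONE
read 'b': DONE → DONE

DONE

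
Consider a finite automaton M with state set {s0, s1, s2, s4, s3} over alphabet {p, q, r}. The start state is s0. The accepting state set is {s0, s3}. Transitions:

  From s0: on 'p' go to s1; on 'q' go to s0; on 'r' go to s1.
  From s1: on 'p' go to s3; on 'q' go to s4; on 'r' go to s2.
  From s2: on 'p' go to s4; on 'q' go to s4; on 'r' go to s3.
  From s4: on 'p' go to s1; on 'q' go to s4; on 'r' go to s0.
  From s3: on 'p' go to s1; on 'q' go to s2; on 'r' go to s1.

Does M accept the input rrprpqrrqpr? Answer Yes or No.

start at s0
read 'r': s0 → s1
read 'r': s1 → s2
read 'p': s2 → s4
read 'r': s4 → s0
read 'p': s0 → s1
read 'q': s1 → s4
read 'r': s4 → s0
read 'r': s0 → s1
read 'q': s1 → s4
read 'p': s4 → s1
read 'r': s1 → s2
End state s2 is not accepting.

No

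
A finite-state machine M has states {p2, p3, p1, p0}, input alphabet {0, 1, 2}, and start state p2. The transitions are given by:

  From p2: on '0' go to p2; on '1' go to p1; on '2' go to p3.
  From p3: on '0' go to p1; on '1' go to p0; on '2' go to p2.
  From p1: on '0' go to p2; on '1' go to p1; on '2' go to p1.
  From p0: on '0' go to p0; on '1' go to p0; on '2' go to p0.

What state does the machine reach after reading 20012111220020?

p2 → p3 → p1 → p2 → p1 → p1 → p1 → p1 → p1 → p1 → p1 → p2 → p2 → p3 → p1

p1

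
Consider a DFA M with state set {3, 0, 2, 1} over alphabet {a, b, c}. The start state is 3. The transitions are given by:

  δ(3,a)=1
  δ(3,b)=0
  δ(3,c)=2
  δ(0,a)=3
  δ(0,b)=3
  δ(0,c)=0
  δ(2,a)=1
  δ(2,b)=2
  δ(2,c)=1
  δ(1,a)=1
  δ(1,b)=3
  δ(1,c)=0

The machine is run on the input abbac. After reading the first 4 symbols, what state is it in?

3

start at 3
read 'a': 3 → 1
read 'b': 1 → 3
read 'b': 3 → 0
read 'a': 0 → 3
After 4 symbols: 3.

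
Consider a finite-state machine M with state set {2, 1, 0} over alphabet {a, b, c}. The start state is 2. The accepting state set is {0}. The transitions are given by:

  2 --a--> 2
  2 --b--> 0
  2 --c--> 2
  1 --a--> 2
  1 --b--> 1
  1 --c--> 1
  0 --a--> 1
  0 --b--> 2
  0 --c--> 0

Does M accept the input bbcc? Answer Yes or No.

No

2 → 0 → 2 → 2 → 2
End state 2 is not accepting.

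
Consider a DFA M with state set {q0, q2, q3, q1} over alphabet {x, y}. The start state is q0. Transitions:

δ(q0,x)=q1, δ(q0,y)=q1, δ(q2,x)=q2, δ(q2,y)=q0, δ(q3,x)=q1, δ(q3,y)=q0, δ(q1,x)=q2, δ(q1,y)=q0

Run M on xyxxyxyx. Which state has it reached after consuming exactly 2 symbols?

q0

q0 → q1 → q0
After 2 symbols: q0.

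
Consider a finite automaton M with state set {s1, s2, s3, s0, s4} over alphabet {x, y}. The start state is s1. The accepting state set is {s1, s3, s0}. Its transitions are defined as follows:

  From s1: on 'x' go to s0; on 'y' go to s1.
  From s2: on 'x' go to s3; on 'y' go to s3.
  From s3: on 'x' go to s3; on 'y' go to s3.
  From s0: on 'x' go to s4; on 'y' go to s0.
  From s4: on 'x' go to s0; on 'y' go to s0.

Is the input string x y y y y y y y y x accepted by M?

Trace: s1 -x-> s0 -y-> s0 -y-> s0 -y-> s0 -y-> s0 -y-> s0 -y-> s0 -y-> s0 -y-> s0 -x-> s4
End state s4 is not accepting.

No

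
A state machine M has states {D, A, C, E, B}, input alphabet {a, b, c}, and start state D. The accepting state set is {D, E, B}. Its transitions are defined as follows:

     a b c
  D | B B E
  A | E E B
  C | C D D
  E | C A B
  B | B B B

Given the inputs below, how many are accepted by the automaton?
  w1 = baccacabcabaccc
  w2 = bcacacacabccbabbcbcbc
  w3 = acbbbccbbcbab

3

w1: Trace: D -b-> B -a-> B -c-> B -c-> B -a-> B -c-> B -a-> B -b-> B -c-> B -a-> B -b-> B -a-> B -c-> B -c-> B -c-> B  → end B, accepted
w2: Trace: D -b-> B -c-> B -a-> B -c-> B -a-> B -c-> B -a-> B -c-> B -a-> B -b-> B -c-> B -c-> B -b-> B -a-> B -b-> B -b-> B -c-> B -b-> B -c-> B -b-> B -c-> B  → end B, accepted
w3: Trace: D -a-> B -c-> B -b-> B -b-> B -b-> B -c-> B -c-> B -b-> B -b-> B -c-> B -b-> B -a-> B -b-> B  → end B, accepted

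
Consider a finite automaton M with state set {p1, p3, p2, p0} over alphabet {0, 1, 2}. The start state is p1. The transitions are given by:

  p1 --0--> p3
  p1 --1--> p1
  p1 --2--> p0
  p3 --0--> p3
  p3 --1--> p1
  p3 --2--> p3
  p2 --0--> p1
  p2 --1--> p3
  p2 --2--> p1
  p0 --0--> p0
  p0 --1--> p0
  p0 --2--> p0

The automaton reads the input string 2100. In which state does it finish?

p0

p1 → p0 → p0 → p0 → p0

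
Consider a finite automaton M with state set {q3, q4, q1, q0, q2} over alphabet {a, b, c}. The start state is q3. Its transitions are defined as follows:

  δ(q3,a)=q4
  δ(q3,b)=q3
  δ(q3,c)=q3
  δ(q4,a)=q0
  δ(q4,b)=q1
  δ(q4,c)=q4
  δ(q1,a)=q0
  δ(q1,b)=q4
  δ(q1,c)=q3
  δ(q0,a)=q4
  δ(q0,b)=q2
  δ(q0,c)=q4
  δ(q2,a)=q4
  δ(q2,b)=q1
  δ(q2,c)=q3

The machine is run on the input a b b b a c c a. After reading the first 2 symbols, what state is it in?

q1

start at q3
read 'a': q3 → q4
read 'b': q4 → q1
After 2 symbols: q1.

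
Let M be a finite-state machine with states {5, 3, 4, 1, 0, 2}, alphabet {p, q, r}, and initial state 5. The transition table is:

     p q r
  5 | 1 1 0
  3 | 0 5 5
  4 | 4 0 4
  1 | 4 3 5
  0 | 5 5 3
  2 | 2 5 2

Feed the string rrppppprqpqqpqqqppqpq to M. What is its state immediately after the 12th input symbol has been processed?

Trace: 5 -r-> 0 -r-> 3 -p-> 0 -p-> 5 -p-> 1 -p-> 4 -p-> 4 -r-> 4 -q-> 0 -p-> 5 -q-> 1 -q-> 3
After 12 symbols: 3.

3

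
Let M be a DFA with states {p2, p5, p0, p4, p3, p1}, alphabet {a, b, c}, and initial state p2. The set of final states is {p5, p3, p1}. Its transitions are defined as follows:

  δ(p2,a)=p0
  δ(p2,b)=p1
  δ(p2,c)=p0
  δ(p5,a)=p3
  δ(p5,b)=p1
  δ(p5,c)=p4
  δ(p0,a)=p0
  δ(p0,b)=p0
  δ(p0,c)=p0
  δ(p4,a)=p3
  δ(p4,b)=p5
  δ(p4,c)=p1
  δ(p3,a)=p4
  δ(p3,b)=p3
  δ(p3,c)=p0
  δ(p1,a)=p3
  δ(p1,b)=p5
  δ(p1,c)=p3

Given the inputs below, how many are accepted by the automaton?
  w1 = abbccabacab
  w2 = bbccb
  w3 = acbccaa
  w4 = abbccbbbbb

w1: p2 → p0 → p0 → p0 → p0 → p0 → p0 → p0 → p0 → p0 → p0 → p0  → end p0, rejected
w2: p2 → p1 → p5 → p4 → p1 → p5  → end p5, accepted
w3: p2 → p0 → p0 → p0 → p0 → p0 → p0 → p0  → end p0, rejected
w4: p2 → p0 → p0 → p0 → p0 → p0 → p0 → p0 → p0 → p0 → p0  → end p0, rejected

1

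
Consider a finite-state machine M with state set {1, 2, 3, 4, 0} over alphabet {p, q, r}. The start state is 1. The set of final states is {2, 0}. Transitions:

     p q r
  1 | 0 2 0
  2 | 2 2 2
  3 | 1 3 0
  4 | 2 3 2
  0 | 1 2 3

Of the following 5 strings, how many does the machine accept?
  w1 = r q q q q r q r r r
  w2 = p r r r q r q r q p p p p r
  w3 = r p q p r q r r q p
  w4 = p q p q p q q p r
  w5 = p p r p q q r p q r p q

w1:
  start at 1
  read 'r': 1 → 0
  read 'q': 0 → 2
  read 'q': 2 → 2
  read 'q': 2 → 2
  read 'q': 2 → 2
  read 'r': 2 → 2
  read 'q': 2 → 2
  read 'r': 2 → 2
  read 'r': 2 → 2
  read 'r': 2 → 2
  end 2, accepted
w2:
  start at 1
  read 'p': 1 → 0
  read 'r': 0 → 3
  read 'r': 3 → 0
  read 'r': 0 → 3
  read 'q': 3 → 3
  read 'r': 3 → 0
  read 'q': 0 → 2
  read 'r': 2 → 2
  read 'q': 2 → 2
  read 'p': 2 → 2
  read 'p': 2 → 2
  read 'p': 2 → 2
  read 'p': 2 → 2
  read 'r': 2 → 2
  end 2, accepted
w3:
  start at 1
  read 'r': 1 → 0
  read 'p': 0 → 1
  read 'q': 1 → 2
  read 'p': 2 → 2
  read 'r': 2 → 2
  read 'q': 2 → 2
  read 'r': 2 → 2
  read 'r': 2 → 2
  read 'q': 2 → 2
  read 'p': 2 → 2
  end 2, accepted
w4:
  start at 1
  read 'p': 1 → 0
  read 'q': 0 → 2
  read 'p': 2 → 2
  read 'q': 2 → 2
  read 'p': 2 → 2
  read 'q': 2 → 2
  read 'q': 2 → 2
  read 'p': 2 → 2
  read 'r': 2 → 2
  end 2, accepted
w5:
  start at 1
  read 'p': 1 → 0
  read 'p': 0 → 1
  read 'r': 1 → 0
  read 'p': 0 → 1
  read 'q': 1 → 2
  read 'q': 2 → 2
  read 'r': 2 → 2
  read 'p': 2 → 2
  read 'q': 2 → 2
  read 'r': 2 → 2
  read 'p': 2 → 2
  read 'q': 2 → 2
  end 2, accepted

5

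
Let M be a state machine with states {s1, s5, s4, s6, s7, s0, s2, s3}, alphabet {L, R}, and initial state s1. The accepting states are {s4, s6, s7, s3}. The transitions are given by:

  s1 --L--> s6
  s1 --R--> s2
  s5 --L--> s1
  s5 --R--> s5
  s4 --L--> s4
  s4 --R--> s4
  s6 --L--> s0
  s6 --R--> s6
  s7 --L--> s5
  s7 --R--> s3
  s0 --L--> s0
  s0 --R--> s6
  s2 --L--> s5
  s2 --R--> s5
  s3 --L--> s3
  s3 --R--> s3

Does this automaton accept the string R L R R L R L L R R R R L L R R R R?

Yes

start at s1
read 'R': s1 → s2
read 'L': s2 → s5
read 'R': s5 → s5
read 'R': s5 → s5
read 'L': s5 → s1
read 'R': s1 → s2
read 'L': s2 → s5
read 'L': s5 → s1
read 'R': s1 → s2
read 'R': s2 → s5
read 'R': s5 → s5
read 'R': s5 → s5
read 'L': s5 → s1
read 'L': s1 → s6
read 'R': s6 → s6
read 'R': s6 → s6
read 'R': s6 → s6
read 'R': s6 → s6
End state s6 is accepting.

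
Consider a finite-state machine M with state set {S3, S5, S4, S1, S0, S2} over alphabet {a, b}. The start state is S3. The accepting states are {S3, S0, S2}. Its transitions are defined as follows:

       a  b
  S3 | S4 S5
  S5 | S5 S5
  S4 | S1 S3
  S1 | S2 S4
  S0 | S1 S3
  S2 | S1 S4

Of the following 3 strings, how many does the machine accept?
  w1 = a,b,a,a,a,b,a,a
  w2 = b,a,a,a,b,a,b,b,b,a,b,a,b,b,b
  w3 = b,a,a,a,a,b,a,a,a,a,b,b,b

1

w1:
  start at S3
  read 'a': S3 → S4
  read 'b': S4 → S3
  read 'a': S3 → S4
  read 'a': S4 → S1
  read 'a': S1 → S2
  read 'b': S2 → S4
  read 'a': S4 → S1
  read 'a': S1 → S2
  end S2, accepted
w2:
  start at S3
  read 'b': S3 → S5
  read 'a': S5 → S5
  read 'a': S5 → S5
  read 'a': S5 → S5
  read 'b': S5 → S5
  read 'a': S5 → S5
  read 'b': S5 → S5
  read 'b': S5 → S5
  read 'b': S5 → S5
  read 'a': S5 → S5
  read 'b': S5 → S5
  read 'a': S5 → S5
  read 'b': S5 → S5
  read 'b': S5 → S5
  read 'b': S5 → S5
  end S5, rejected
w3:
  start at S3
  read 'b': S3 → S5
  read 'a': S5 → S5
  read 'a': S5 → S5
  read 'a': S5 → S5
  read 'a': S5 → S5
  read 'b': S5 → S5
  read 'a': S5 → S5
  read 'a': S5 → S5
  read 'a': S5 → S5
  read 'a': S5 → S5
  read 'b': S5 → S5
  read 'b': S5 → S5
  read 'b': S5 → S5
  end S5, rejected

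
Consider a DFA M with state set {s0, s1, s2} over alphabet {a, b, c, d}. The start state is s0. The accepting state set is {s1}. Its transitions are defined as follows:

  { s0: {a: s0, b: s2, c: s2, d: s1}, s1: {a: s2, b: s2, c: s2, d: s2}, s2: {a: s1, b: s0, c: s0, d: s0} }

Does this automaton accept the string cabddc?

s0 → s2 → s1 → s2 → s0 → s1 → s2
End state s2 is not accepting.

No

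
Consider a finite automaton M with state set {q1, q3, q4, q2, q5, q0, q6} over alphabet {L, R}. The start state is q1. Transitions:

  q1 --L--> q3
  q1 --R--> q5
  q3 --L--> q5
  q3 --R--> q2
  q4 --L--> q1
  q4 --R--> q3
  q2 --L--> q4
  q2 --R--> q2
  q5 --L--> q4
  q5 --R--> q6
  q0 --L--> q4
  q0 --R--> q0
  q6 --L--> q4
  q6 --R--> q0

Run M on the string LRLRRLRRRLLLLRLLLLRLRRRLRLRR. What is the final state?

q0

q1 → q3 → q2 → q4 → q3 → q2 → q4 → q3 → q2 → q2 → q4 → q1 → q3 → q5 → q6 → q4 → q1 → q3 → q5 → q6 → q4 → q3 → q2 → q2 → q4 → q3 → q5 → q6 → q0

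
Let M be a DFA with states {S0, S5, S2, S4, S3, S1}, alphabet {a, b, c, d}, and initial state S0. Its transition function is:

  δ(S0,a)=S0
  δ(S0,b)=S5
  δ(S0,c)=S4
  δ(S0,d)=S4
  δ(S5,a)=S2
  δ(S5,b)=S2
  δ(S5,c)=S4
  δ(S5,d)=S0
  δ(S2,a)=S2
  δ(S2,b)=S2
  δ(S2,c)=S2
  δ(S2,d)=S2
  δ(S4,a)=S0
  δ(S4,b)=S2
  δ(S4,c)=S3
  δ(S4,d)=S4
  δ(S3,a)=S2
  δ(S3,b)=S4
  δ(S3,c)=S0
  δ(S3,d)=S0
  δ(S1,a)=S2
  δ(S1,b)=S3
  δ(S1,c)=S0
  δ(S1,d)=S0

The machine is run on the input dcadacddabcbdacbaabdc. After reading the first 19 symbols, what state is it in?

S2

Trace: S0 -d-> S4 -c-> S3 -a-> S2 -d-> S2 -a-> S2 -c-> S2 -d-> S2 -d-> S2 -a-> S2 -b-> S2 -c-> S2 -b-> S2 -d-> S2 -a-> S2 -c-> S2 -b-> S2 -a-> S2 -a-> S2 -b-> S2
After 19 symbols: S2.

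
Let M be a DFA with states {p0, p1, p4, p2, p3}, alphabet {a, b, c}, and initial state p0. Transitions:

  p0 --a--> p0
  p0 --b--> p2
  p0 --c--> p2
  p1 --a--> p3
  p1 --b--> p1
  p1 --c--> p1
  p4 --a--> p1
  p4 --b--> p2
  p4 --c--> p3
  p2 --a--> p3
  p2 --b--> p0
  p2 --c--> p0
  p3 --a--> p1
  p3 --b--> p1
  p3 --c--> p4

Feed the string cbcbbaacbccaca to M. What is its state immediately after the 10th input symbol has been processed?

p1

start at p0
read 'c': p0 → p2
read 'b': p2 → p0
read 'c': p0 → p2
read 'b': p2 → p0
read 'b': p0 → p2
read 'a': p2 → p3
read 'a': p3 → p1
read 'c': p1 → p1
read 'b': p1 → p1
read 'c': p1 → p1
After 10 symbols: p1.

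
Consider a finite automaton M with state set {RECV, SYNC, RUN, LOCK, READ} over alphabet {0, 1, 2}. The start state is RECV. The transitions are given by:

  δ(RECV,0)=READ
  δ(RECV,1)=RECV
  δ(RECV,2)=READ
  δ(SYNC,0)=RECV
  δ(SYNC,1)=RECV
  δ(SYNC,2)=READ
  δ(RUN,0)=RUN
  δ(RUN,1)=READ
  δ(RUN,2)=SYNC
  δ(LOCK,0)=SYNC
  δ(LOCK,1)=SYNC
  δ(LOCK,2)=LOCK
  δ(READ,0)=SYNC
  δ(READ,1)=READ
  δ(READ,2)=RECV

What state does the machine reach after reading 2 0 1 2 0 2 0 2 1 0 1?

RECV

Trace: RECV -2-> READ -0-> SYNC -1-> RECV -2-> READ -0-> SYNC -2-> READ -0-> SYNC -2-> READ -1-> READ -0-> SYNC -1-> RECV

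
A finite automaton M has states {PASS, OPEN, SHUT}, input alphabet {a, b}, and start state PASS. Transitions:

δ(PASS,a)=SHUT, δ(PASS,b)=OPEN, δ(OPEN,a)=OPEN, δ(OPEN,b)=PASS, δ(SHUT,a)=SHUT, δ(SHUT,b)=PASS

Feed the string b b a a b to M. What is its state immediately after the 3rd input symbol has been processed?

SHUT

start at PASS
read 'b': PASS → OPEN
read 'b': OPEN → PASS
read 'a': PASS → SHUT
After 3 symbols: SHUT.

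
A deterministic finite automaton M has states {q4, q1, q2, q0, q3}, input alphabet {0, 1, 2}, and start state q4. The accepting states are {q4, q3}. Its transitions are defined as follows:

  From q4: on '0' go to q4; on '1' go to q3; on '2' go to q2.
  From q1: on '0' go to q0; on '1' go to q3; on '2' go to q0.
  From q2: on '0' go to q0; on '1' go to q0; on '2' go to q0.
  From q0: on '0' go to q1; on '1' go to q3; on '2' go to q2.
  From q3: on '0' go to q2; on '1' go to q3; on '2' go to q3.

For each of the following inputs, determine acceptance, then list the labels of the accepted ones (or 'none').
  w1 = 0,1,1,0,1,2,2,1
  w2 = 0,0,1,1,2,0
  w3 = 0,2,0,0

w1

w1:
  start at q4
  read '0': q4 → q4
  read '1': q4 → q3
  read '1': q3 → q3
  read '0': q3 → q2
  read '1': q2 → q0
  read '2': q0 → q2
  read '2': q2 → q0
  read '1': q0 → q3
  end q3, accepted
w2:
  start at q4
  read '0': q4 → q4
  read '0': q4 → q4
  read '1': q4 → q3
  read '1': q3 → q3
  read '2': q3 → q3
  read '0': q3 → q2
  end q2, rejected
w3:
  start at q4
  read '0': q4 → q4
  read '2': q4 → q2
  read '0': q2 → q0
  read '0': q0 → q1
  end q1, rejected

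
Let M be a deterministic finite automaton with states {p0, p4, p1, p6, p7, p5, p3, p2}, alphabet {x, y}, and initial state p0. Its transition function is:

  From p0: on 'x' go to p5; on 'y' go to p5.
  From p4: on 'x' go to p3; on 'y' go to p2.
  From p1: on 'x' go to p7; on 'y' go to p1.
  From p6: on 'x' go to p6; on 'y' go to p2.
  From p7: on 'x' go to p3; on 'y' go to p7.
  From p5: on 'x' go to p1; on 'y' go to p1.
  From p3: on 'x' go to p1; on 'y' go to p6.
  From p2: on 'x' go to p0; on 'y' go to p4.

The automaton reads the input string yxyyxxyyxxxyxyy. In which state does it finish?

p0 → p5 → p1 → p1 → p1 → p7 → p3 → p6 → p2 → p0 → p5 → p1 → p1 → p7 → p7 → p7

p7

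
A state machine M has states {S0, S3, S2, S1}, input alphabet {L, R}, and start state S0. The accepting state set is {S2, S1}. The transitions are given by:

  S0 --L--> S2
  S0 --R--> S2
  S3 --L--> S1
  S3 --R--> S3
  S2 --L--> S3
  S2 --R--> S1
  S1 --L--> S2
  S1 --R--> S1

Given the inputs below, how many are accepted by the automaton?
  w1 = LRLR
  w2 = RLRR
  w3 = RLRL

w1: Trace: S0 -L-> S2 -R-> S1 -L-> S2 -R-> S1  → end S1, accepted
w2: Trace: S0 -R-> S2 -L-> S3 -R-> S3 -R-> S3  → end S3, rejected
w3: Trace: S0 -R-> S2 -L-> S3 -R-> S3 -L-> S1  → end S1, accepted

2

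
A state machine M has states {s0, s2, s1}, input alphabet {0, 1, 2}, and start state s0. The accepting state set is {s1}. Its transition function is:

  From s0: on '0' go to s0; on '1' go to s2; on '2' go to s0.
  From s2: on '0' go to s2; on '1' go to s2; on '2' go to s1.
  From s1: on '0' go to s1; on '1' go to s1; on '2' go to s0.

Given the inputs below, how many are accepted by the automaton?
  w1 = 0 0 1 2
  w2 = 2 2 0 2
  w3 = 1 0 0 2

2

w1: s0 → s0 → s0 → s2 → s1  → end s1, accepted
w2: s0 → s0 → s0 → s0 → s0  → end s0, rejected
w3: s0 → s2 → s2 → s2 → s1  → end s1, accepted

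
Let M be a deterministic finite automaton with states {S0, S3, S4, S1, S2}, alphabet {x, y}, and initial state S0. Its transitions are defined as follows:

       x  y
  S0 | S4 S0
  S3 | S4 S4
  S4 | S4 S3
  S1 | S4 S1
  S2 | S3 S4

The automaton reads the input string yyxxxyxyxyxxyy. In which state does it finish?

S4

Trace: S0 -y-> S0 -y-> S0 -x-> S4 -x-> S4 -x-> S4 -y-> S3 -x-> S4 -y-> S3 -x-> S4 -y-> S3 -x-> S4 -x-> S4 -y-> S3 -y-> S4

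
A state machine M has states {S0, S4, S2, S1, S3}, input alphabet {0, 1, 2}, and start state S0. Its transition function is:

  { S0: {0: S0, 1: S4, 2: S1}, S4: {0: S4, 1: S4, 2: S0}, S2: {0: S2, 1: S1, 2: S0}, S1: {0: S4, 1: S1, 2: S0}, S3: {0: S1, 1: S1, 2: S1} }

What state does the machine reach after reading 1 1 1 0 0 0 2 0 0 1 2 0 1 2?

start at S0
read '1': S0 → S4
read '1': S4 → S4
read '1': S4 → S4
read '0': S4 → S4
read '0': S4 → S4
read '0': S4 → S4
read '2': S4 → S0
read '0': S0 → S0
read '0': S0 → S0
read '1': S0 → S4
read '2': S4 → S0
read '0': S0 → S0
read '1': S0 → S4
read '2': S4 → S0

S0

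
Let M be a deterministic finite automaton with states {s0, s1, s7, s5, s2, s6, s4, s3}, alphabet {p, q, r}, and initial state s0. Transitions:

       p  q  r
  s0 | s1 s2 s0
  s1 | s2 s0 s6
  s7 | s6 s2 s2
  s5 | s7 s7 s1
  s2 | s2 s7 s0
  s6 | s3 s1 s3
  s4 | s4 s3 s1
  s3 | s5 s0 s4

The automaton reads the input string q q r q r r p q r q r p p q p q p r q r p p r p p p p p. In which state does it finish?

s2

start at s0
read 'q': s0 → s2
read 'q': s2 → s7
read 'r': s7 → s2
read 'q': s2 → s7
read 'r': s7 → s2
read 'r': s2 → s0
read 'p': s0 → s1
read 'q': s1 → s0
read 'r': s0 → s0
read 'q': s0 → s2
read 'r': s2 → s0
read 'p': s0 → s1
read 'p': s1 → s2
read 'q': s2 → s7
read 'p': s7 → s6
read 'q': s6 → s1
read 'p': s1 → s2
read 'r': s2 → s0
read 'q': s0 → s2
read 'r': s2 → s0
read 'p': s0 → s1
read 'p': s1 → s2
read 'r': s2 → s0
read 'p': s0 → s1
read 'p': s1 → s2
read 'p': s2 → s2
read 'p': s2 → s2
read 'p': s2 → s2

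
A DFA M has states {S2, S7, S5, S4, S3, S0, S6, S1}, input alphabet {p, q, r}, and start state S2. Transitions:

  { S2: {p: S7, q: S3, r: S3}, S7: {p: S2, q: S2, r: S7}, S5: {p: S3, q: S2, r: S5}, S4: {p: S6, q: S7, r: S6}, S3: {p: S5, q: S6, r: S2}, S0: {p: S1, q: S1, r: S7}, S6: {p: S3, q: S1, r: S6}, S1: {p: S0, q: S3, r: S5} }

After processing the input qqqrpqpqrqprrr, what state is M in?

S7

start at S2
read 'q': S2 → S3
read 'q': S3 → S6
read 'q': S6 → S1
read 'r': S1 → S5
read 'p': S5 → S3
read 'q': S3 → S6
read 'p': S6 → S3
read 'q': S3 → S6
read 'r': S6 → S6
read 'q': S6 → S1
read 'p': S1 → S0
read 'r': S0 → S7
read 'r': S7 → S7
read 'r': S7 → S7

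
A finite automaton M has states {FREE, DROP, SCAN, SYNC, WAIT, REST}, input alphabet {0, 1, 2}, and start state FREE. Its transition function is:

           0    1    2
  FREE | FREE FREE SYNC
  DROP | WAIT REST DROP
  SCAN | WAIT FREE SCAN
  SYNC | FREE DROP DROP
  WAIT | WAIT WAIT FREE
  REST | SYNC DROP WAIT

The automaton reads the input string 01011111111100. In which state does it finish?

FREE

FREE → FREE → FREE → FREE → FREE → FREE → FREE → FREE → FREE → FREE → FREE → FREE → FREE → FREE → FREE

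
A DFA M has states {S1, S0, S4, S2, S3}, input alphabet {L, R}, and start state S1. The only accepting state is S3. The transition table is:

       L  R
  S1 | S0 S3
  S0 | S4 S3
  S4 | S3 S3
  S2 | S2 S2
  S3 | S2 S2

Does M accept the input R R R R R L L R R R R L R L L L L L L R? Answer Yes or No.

S1 → S3 → S2 → S2 → S2 → S2 → S2 → S2 → S2 → S2 → S2 → S2 → S2 → S2 → S2 → S2 → S2 → S2 → S2 → S2 → S2
End state S2 is not accepting.

No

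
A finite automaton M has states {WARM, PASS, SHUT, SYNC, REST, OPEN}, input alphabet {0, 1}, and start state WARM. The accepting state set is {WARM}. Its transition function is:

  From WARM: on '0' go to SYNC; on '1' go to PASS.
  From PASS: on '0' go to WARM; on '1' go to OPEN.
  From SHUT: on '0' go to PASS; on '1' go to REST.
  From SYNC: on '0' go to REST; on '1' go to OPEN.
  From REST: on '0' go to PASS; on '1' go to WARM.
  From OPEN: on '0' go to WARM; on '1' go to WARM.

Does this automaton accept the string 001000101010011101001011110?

start at WARM
read '0': WARM → SYNC
read '0': SYNC → REST
read '1': REST → WARM
read '0': WARM → SYNC
read '0': SYNC → REST
read '0': REST → PASS
read '1': PASS → OPEN
read '0': OPEN → WARM
read '1': WARM → PASS
read '0': PASS → WARM
read '1': WARM → PASS
read '0': PASS → WARM
read '0': WARM → SYNC
read '1': SYNC → OPEN
read '1': OPEN → WARM
read '1': WARM → PASS
read '0': PASS → WARM
read '1': WARM → PASS
read '0': PASS → WARM
read '0': WARM → SYNC
read '1': SYNC → OPEN
read '0': OPEN → WARM
read '1': WARM → PASS
read '1': PASS → OPEN
read '1': OPEN → WARM
read '1': WARM → PASS
read '0': PASS → WARM
End state WARM is accepting.

Yes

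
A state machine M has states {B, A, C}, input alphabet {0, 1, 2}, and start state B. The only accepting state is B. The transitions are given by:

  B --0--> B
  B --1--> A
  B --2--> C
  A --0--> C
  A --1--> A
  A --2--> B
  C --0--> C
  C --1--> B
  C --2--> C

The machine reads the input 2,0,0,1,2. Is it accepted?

No

start at B
read '2': B → C
read '0': C → C
read '0': C → C
read '1': C → B
read '2': B → C
End state C is not accepting.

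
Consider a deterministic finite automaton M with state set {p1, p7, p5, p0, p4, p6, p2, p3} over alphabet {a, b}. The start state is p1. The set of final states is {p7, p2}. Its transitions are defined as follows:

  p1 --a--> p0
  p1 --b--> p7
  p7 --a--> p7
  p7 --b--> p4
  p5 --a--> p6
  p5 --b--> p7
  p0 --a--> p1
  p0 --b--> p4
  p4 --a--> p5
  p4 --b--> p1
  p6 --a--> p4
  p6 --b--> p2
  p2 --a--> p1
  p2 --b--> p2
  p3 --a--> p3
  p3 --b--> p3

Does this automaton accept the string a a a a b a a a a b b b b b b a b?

No

start at p1
read 'a': p1 → p0
read 'a': p0 → p1
read 'a': p1 → p0
read 'a': p0 → p1
read 'b': p1 → p7
read 'a': p7 → p7
read 'a': p7 → p7
read 'a': p7 → p7
read 'a': p7 → p7
read 'b': p7 → p4
read 'b': p4 → p1
read 'b': p1 → p7
read 'b': p7 → p4
read 'b': p4 → p1
read 'b': p1 → p7
read 'a': p7 → p7
read 'b': p7 → p4
End state p4 is not accepting.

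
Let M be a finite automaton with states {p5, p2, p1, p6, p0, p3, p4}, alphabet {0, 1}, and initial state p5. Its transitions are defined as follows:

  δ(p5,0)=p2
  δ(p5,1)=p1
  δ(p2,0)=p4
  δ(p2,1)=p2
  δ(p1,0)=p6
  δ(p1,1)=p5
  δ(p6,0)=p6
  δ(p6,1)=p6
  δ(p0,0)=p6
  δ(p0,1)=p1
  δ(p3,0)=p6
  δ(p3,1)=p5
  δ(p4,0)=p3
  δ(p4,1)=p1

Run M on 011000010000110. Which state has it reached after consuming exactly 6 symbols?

p6

Trace: p5 -0-> p2 -1-> p2 -1-> p2 -0-> p4 -0-> p3 -0-> p6
After 6 symbols: p6.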